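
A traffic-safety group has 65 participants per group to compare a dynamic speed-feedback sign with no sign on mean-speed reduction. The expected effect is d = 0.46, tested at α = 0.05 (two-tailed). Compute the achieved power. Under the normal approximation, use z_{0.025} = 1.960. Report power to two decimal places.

For two equal groups, power = Φ(d·√(n/2) − z_{α/2}).
d·√(n/2) = 0.46 × √(65/2) = 0.46 × 5.701 = 2.622.
z_β = 2.622 − 1.960 = 0.662.
Power = Φ(0.662) = 0.746.

power ≈ 0.75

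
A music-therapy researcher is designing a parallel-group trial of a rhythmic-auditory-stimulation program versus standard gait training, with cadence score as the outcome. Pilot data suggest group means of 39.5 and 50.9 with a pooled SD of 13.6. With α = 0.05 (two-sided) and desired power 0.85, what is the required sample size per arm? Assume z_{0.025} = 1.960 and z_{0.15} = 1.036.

Cohen's d = |M₁ − M₂| / SD_pooled = |39.5 − 50.9| / 13.6 = 11.4 / 13.6 = 0.838.
For two independent groups with equal n: n = 2·((z_{α/2} + z_β) / d)².
z_{α/2} + z_β = 1.960 + 1.036 = 2.996.
n = 2 × (2.996 / 0.838)² = 2 × 3.575² = 2 × 12.78 = 25.6.
Round up to the next whole participant.

n = 26 per group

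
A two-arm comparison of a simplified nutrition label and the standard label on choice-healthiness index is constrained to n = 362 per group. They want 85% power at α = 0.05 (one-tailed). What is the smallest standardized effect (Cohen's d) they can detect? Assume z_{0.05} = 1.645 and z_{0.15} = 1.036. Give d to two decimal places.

d_min ≈ 0.20

For two independent groups of n = 362 each: d_min = (z_{α} + z_β)·√(2/n).
z-sum = 1.645 + 1.036 = 2.681.
d_min = 2.681 × √(2/362) = 2.681 × 0.0743 = 0.199.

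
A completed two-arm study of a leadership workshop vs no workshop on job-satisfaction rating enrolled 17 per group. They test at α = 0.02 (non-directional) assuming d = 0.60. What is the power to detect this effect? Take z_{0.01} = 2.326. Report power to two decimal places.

power ≈ 0.28

For two equal groups, power = Φ(d·√(n/2) − z_{α/2}).
d·√(n/2) = 0.60 × √(17/2) = 0.60 × 2.915 = 1.749.
z_β = 1.749 − 2.326 = -0.577.
Power = Φ(-0.577) = 0.282.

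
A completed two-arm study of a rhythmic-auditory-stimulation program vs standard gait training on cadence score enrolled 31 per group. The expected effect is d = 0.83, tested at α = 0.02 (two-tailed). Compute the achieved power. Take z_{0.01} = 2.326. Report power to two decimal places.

power ≈ 0.83

For two equal groups, power = Φ(d·√(n/2) − z_{α/2}).
d·√(n/2) = 0.83 × √(31/2) = 0.83 × 3.937 = 3.268.
z_β = 3.268 − 2.326 = 0.942.
Power = Φ(0.942) = 0.827.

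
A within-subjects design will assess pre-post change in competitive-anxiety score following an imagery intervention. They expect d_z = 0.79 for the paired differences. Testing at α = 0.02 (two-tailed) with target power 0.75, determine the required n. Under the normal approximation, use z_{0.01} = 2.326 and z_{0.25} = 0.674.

n = 15 pairs

For a paired (one-sample on differences) test: n = ((z_{α/2} + z_β) / d)².
z_{α/2} + z_β = 2.326 + 0.674 = 3.000.
n = (3.000 / 0.79)² = 3.797² = 14.42.
Round up.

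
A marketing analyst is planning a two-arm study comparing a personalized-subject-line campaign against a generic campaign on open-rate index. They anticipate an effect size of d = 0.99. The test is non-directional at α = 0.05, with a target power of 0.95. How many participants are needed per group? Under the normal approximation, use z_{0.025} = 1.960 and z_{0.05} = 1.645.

n = 27 per group

For two independent groups with equal n: n = 2·((z_{α/2} + z_β) / d)².
z_{α/2} + z_β = 1.960 + 1.645 = 3.605.
n = 2 × (3.605 / 0.99)² = 2 × 3.641² = 2 × 13.26 = 26.5.
Round up to the next whole participant.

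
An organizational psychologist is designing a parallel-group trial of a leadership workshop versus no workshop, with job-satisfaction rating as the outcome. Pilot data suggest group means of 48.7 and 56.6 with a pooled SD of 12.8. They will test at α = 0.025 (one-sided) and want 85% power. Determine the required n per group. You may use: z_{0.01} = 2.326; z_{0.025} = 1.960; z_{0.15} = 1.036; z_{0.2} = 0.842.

Cohen's d = |M₁ − M₂| / SD_pooled = |48.7 − 56.6| / 12.8 = 7.9 / 12.8 = 0.617.
For two independent groups with equal n: n = 2·((z_{α} + z_β) / d)².
z_{α} + z_β = 1.960 + 1.036 = 2.996.
n = 2 × (2.996 / 0.617)² = 2 × 4.856² = 2 × 23.58 = 47.2.
Round up to the next whole participant.

n = 48 per group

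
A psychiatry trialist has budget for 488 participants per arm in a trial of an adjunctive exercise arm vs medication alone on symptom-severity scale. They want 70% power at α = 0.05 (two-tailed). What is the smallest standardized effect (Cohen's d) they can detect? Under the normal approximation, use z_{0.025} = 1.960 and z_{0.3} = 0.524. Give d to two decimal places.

For two independent groups of n = 488 each: d_min = (z_{α/2} + z_β)·√(2/n).
z-sum = 1.960 + 0.524 = 2.484.
d_min = 2.484 × √(2/488) = 2.484 × 0.0640 = 0.159.

d_min ≈ 0.16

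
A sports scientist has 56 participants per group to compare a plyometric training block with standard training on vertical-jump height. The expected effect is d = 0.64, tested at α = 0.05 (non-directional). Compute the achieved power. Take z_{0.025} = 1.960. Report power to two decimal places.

For two equal groups, power = Φ(d·√(n/2) − z_{α/2}).
d·√(n/2) = 0.64 × √(56/2) = 0.64 × 5.292 = 3.387.
z_β = 3.387 − 1.960 = 1.427.
Power = Φ(1.427) = 0.923.

power ≈ 0.92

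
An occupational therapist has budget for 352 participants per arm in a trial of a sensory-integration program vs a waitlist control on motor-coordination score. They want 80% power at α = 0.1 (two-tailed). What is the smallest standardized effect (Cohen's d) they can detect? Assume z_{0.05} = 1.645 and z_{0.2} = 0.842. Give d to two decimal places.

d_min ≈ 0.19

For two independent groups of n = 352 each: d_min = (z_{α/2} + z_β)·√(2/n).
z-sum = 1.645 + 0.842 = 2.487.
d_min = 2.487 × √(2/352) = 2.487 × 0.0754 = 0.187.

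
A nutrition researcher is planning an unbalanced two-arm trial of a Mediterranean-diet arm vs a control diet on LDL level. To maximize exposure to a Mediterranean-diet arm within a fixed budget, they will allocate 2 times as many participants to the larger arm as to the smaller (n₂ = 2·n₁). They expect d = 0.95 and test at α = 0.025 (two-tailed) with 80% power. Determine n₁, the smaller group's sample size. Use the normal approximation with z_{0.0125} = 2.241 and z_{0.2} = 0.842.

n₁ = 16

With allocation ratio k = n₂/n₁ = 2, Var(x̄₁−x̄₂) = σ²(1/n₁ + 1/(k·n₁)) = σ²·(k+1)/(k·n₁).
So n₁ = (1 + 1/k)·((z_{α/2} + z_β)/d)² = 1.500 × (3.083/0.95)².
n₁ = 1.500 × 10.53 = 15.8.
Round up: n₁ = 16, giving n₂ = 2 × 16 = 32.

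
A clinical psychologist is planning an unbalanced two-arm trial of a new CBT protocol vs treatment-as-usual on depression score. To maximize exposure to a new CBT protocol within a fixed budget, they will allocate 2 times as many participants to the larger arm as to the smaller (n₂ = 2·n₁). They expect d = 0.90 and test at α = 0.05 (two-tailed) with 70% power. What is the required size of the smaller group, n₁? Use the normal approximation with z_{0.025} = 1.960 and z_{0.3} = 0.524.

With allocation ratio k = n₂/n₁ = 2, Var(x̄₁−x̄₂) = σ²(1/n₁ + 1/(k·n₁)) = σ²·(k+1)/(k·n₁).
So n₁ = (1 + 1/k)·((z_{α/2} + z_β)/d)² = 1.500 × (2.484/0.90)².
n₁ = 1.500 × 7.62 = 11.4.
Round up: n₁ = 12, giving n₂ = 2 × 12 = 24.

n₁ = 12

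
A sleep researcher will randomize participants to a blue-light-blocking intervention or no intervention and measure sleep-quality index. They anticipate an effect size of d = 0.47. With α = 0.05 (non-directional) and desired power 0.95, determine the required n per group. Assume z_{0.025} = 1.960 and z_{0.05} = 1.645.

For two independent groups with equal n: n = 2·((z_{α/2} + z_β) / d)².
z_{α/2} + z_β = 1.960 + 1.645 = 3.605.
n = 2 × (3.605 / 0.47)² = 2 × 7.670² = 2 × 58.83 = 117.7.
Round up to the next whole participant.

n = 118 per group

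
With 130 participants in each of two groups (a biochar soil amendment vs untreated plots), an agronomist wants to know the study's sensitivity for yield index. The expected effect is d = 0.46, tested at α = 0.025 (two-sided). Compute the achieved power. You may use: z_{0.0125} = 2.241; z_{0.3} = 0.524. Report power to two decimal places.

For two equal groups, power = Φ(d·√(n/2) − z_{α/2}).
d·√(n/2) = 0.46 × √(130/2) = 0.46 × 8.062 = 3.709.
z_β = 3.709 − 2.241 = 1.468.
Power = Φ(1.468) = 0.929.

power ≈ 0.93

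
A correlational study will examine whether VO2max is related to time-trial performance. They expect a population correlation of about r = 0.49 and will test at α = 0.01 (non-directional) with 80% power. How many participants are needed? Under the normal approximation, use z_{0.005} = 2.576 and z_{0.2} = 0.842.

n = 44

Fisher's z: C = ½·ln((1+r)/(1−r)) = ½·ln(2.9216) = 0.5361.
n = ((z_{α/2} + z_β)/C)² + 3.
(2.576 + 0.842) / 0.5361 = 3.418 / 0.5361 = 6.376.
n = 6.376² + 3 = 40.65 + 3 = 43.6.
Round up.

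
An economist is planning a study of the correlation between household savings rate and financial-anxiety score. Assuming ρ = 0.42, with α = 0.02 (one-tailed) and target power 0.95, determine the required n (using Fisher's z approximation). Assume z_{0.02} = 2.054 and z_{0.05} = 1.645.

Fisher's z: C = ½·ln((1+r)/(1−r)) = ½·ln(2.4483) = 0.4477.
n = ((z_{α} + z_β)/C)² + 3.
(2.054 + 1.645) / 0.4477 = 3.699 / 0.4477 = 8.262.
n = 8.262² + 3 = 68.26 + 3 = 71.3.
Round up.

n = 72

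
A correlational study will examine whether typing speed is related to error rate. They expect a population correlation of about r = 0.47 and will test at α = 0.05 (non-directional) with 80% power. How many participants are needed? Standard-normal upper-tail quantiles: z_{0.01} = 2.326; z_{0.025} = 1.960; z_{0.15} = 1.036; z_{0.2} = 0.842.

n = 34

Fisher's z: C = ½·ln((1+r)/(1−r)) = ½·ln(2.7736) = 0.5101.
n = ((z_{α/2} + z_β)/C)² + 3.
(1.960 + 0.842) / 0.5101 = 2.802 / 0.5101 = 5.493.
n = 5.493² + 3 = 30.17 + 3 = 33.2.
Round up.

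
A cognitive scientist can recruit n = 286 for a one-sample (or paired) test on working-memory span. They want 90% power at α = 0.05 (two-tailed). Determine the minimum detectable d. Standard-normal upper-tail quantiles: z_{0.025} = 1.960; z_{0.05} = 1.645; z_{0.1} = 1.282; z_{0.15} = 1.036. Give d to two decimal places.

For a single sample (or paired design) of n = 286: d_min = (z_{α/2} + z_β)/√n.
z-sum = 1.960 + 1.282 = 3.242.
d_min = 3.242 / √286 = 3.242 / 16.912 = 0.192.

d_min ≈ 0.19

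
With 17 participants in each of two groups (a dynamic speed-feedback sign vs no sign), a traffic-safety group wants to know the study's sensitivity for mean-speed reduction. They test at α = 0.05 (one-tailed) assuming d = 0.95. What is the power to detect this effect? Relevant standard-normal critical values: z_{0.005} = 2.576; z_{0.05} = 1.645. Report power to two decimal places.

power ≈ 0.87

For two equal groups, power = Φ(d·√(n/2) − z_{α}).
d·√(n/2) = 0.95 × √(17/2) = 0.95 × 2.915 = 2.770.
z_β = 2.770 − 1.645 = 1.125.
Power = Φ(1.125) = 0.870.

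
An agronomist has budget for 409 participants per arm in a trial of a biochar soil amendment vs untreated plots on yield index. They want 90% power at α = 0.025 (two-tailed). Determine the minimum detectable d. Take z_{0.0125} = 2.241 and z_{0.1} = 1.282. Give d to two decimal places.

d_min ≈ 0.25

For two independent groups of n = 409 each: d_min = (z_{α/2} + z_β)·√(2/n).
z-sum = 2.241 + 1.282 = 3.523.
d_min = 3.523 × √(2/409) = 3.523 × 0.0699 = 0.246.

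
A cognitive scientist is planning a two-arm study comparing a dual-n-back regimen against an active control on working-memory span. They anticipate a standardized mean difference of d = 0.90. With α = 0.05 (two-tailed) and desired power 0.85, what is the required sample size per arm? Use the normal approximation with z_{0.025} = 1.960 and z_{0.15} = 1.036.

n = 23 per group

For two independent groups with equal n: n = 2·((z_{α/2} + z_β) / d)².
z_{α/2} + z_β = 1.960 + 1.036 = 2.996.
n = 2 × (2.996 / 0.90)² = 2 × 3.329² = 2 × 11.08 = 22.2.
Round up to the next whole participant.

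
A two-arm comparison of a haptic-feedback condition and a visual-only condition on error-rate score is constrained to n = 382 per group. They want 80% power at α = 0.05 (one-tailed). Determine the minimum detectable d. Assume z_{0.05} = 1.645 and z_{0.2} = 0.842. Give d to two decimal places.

For two independent groups of n = 382 each: d_min = (z_{α} + z_β)·√(2/n).
z-sum = 1.645 + 0.842 = 2.487.
d_min = 2.487 × √(2/382) = 2.487 × 0.0724 = 0.180.

d_min ≈ 0.18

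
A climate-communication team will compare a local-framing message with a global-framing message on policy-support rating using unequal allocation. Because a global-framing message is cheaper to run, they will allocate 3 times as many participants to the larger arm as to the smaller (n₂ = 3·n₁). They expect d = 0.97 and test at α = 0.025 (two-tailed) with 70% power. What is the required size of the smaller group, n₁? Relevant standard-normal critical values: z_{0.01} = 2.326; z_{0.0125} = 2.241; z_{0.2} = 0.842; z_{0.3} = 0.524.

With allocation ratio k = n₂/n₁ = 3, Var(x̄₁−x̄₂) = σ²(1/n₁ + 1/(k·n₁)) = σ²·(k+1)/(k·n₁).
So n₁ = (1 + 1/k)·((z_{α/2} + z_β)/d)² = 1.333 × (2.765/0.97)².
n₁ = 1.333 × 8.13 = 10.8.
Round up: n₁ = 11, giving n₂ = 3 × 11 = 33.

n₁ = 11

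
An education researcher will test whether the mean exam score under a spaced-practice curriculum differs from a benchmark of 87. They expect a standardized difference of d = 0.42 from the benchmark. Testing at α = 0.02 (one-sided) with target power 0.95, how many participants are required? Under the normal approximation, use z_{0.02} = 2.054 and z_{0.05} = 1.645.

For a one-sample test: n = ((z_{α} + z_β) / d)².
z_{α} + z_β = 2.054 + 1.645 = 3.699.
n = (3.699 / 0.42)² = 8.807² = 77.57.
Round up.

n = 78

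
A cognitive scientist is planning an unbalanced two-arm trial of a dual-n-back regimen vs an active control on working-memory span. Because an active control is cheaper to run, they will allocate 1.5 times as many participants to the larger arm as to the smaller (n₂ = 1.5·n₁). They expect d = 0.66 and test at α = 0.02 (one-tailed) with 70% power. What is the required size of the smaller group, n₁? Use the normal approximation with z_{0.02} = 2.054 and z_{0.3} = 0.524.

n₁ = 26

With allocation ratio k = n₂/n₁ = 1.5, Var(x̄₁−x̄₂) = σ²(1/n₁ + 1/(k·n₁)) = σ²·(k+1)/(k·n₁).
So n₁ = (1 + 1/k)·((z_{α} + z_β)/d)² = 1.667 × (2.578/0.66)².
n₁ = 1.667 × 15.26 = 25.4.
Round up: n₁ = 26, giving n₂ = 1.5 × 26 = 39.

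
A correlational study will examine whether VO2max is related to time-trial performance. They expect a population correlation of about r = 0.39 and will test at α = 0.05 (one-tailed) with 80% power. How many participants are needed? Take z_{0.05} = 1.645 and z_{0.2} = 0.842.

Fisher's z: C = ½·ln((1+r)/(1−r)) = ½·ln(2.2787) = 0.4118.
n = ((z_{α} + z_β)/C)² + 3.
(1.645 + 0.842) / 0.4118 = 2.487 / 0.4118 = 6.039.
n = 6.039² + 3 = 36.47 + 3 = 39.5.
Round up.

n = 40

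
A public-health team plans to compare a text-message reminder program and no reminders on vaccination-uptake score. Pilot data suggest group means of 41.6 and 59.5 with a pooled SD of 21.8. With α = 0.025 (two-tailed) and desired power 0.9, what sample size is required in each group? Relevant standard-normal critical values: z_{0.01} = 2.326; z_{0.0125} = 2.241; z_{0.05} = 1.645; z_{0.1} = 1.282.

Cohen's d = |M₁ − M₂| / SD_pooled = |41.6 − 59.5| / 21.8 = 17.9 / 21.8 = 0.821.
For two independent groups with equal n: n = 2·((z_{α/2} + z_β) / d)².
z_{α/2} + z_β = 2.241 + 1.282 = 3.523.
n = 2 × (3.523 / 0.821)² = 2 × 4.291² = 2 × 18.41 = 36.8.
Round up to the next whole participant.

n = 37 per group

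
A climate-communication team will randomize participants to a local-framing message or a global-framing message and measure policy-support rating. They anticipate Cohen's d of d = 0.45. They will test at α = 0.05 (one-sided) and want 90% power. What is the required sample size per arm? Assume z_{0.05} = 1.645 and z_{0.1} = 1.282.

n = 85 per group

For two independent groups with equal n: n = 2·((z_{α} + z_β) / d)².
z_{α} + z_β = 1.645 + 1.282 = 2.927.
n = 2 × (2.927 / 0.45)² = 2 × 6.504² = 2 × 42.31 = 84.6.
Round up to the next whole participant.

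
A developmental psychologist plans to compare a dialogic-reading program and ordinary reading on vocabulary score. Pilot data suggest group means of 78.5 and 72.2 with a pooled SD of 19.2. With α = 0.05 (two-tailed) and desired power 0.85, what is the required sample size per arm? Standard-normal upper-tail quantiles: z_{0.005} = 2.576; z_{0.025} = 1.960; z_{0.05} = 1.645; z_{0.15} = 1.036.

n = 167 per group

Cohen's d = |M₁ − M₂| / SD_pooled = |78.5 − 72.2| / 19.2 = 6.3 / 19.2 = 0.328.
For two independent groups with equal n: n = 2·((z_{α/2} + z_β) / d)².
z_{α/2} + z_β = 1.960 + 1.036 = 2.996.
n = 2 × (2.996 / 0.328)² = 2 × 9.134² = 2 × 83.43 = 166.9.
Round up to the next whole participant.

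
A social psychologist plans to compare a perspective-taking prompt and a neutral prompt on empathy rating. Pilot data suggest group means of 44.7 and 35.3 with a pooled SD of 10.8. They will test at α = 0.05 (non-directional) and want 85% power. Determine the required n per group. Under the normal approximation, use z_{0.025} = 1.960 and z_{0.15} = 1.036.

n = 24 per group

Cohen's d = |M₁ − M₂| / SD_pooled = |44.7 − 35.3| / 10.8 = 9.4 / 10.8 = 0.870.
For two independent groups with equal n: n = 2·((z_{α/2} + z_β) / d)².
z_{α/2} + z_β = 1.960 + 1.036 = 2.996.
n = 2 × (2.996 / 0.870)² = 2 × 3.444² = 2 × 11.86 = 23.7.
Round up to the next whole participant.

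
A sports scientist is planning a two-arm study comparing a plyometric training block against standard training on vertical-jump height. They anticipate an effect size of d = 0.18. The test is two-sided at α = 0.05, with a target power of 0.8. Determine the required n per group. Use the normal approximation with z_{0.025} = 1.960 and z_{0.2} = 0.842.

n = 485 per group

For two independent groups with equal n: n = 2·((z_{α/2} + z_β) / d)².
z_{α/2} + z_β = 1.960 + 0.842 = 2.802.
n = 2 × (2.802 / 0.18)² = 2 × 15.567² = 2 × 242.32 = 484.6.
Round up to the next whole participant.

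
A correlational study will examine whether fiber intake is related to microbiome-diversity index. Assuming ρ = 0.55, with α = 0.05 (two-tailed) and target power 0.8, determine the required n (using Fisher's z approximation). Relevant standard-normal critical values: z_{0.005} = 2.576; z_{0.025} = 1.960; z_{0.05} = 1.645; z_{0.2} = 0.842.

n = 24

Fisher's z: C = ½·ln((1+r)/(1−r)) = ½·ln(3.4444) = 0.6184.
n = ((z_{α/2} + z_β)/C)² + 3.
(1.960 + 0.842) / 0.6184 = 2.802 / 0.6184 = 4.531.
n = 4.531² + 3 = 20.53 + 3 = 23.5.
Round up.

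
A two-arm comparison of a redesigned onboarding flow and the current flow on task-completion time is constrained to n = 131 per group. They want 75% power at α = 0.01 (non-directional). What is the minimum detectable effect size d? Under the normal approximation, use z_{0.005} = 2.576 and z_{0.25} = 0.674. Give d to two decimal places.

For two independent groups of n = 131 each: d_min = (z_{α/2} + z_β)·√(2/n).
z-sum = 2.576 + 0.674 = 3.250.
d_min = 3.250 × √(2/131) = 3.250 × 0.1236 = 0.402.

d_min ≈ 0.40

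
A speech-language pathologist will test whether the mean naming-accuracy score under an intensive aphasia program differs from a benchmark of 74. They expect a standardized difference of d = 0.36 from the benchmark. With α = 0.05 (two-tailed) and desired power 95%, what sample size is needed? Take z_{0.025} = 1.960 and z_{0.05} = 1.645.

n = 101

For a one-sample test: n = ((z_{α/2} + z_β) / d)².
z_{α/2} + z_β = 1.960 + 1.645 = 3.605.
n = (3.605 / 0.36)² = 10.014² = 100.28.
Round up.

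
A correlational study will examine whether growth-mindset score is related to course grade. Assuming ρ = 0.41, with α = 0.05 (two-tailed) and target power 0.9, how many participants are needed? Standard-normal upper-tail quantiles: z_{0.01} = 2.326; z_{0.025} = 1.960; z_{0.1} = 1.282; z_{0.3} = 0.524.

n = 59

Fisher's z: C = ½·ln((1+r)/(1−r)) = ½·ln(2.3898) = 0.4356.
n = ((z_{α/2} + z_β)/C)² + 3.
(1.960 + 1.282) / 0.4356 = 3.242 / 0.4356 = 7.443.
n = 7.443² + 3 = 55.39 + 3 = 58.4.
Round up.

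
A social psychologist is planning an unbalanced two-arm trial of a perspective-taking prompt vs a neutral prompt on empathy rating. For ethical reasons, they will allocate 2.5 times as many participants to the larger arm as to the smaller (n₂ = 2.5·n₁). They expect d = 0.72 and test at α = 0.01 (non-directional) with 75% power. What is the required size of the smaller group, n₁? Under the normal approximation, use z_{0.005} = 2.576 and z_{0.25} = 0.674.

With allocation ratio k = n₂/n₁ = 2.5, Var(x̄₁−x̄₂) = σ²(1/n₁ + 1/(k·n₁)) = σ²·(k+1)/(k·n₁).
So n₁ = (1 + 1/k)·((z_{α/2} + z_β)/d)² = 1.400 × (3.250/0.72)².
n₁ = 1.400 × 20.38 = 28.5.
Round up: n₁ = 29, giving n₂ = ⌈2.5 × 29⌉ = ⌈72.5⌉ = 73.

n₁ = 29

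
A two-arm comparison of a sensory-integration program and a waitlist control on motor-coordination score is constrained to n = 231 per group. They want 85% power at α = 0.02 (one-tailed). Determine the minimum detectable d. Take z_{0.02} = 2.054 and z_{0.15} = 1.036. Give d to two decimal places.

For two independent groups of n = 231 each: d_min = (z_{α} + z_β)·√(2/n).
z-sum = 2.054 + 1.036 = 3.090.
d_min = 3.090 × √(2/231) = 3.090 × 0.0930 = 0.288.

d_min ≈ 0.29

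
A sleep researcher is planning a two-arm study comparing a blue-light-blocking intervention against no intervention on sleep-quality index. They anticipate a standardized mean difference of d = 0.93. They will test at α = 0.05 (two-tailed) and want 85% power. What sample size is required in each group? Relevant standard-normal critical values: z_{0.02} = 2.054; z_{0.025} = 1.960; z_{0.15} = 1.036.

For two independent groups with equal n: n = 2·((z_{α/2} + z_β) / d)².
z_{α/2} + z_β = 1.960 + 1.036 = 2.996.
n = 2 × (2.996 / 0.93)² = 2 × 3.222² = 2 × 10.38 = 20.8.
Round up to the next whole participant.

n = 21 per group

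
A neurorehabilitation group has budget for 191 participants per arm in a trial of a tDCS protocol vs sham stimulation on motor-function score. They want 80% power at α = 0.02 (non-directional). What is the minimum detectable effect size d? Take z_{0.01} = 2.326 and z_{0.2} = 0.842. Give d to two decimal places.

For two independent groups of n = 191 each: d_min = (z_{α/2} + z_β)·√(2/n).
z-sum = 2.326 + 0.842 = 3.168.
d_min = 3.168 × √(2/191) = 3.168 × 0.1023 = 0.324.

d_min ≈ 0.32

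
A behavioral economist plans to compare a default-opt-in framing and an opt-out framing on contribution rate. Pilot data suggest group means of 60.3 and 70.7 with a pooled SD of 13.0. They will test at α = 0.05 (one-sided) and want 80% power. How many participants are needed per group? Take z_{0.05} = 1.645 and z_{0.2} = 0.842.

n = 20 per group

Cohen's d = |M₁ − M₂| / SD_pooled = |60.3 − 70.7| / 13.0 = 10.4 / 13.0 = 0.800.
For two independent groups with equal n: n = 2·((z_{α} + z_β) / d)².
z_{α} + z_β = 1.645 + 0.842 = 2.487.
n = 2 × (2.487 / 0.800)² = 2 × 3.109² = 2 × 9.66 = 19.3.
Round up to the next whole participant.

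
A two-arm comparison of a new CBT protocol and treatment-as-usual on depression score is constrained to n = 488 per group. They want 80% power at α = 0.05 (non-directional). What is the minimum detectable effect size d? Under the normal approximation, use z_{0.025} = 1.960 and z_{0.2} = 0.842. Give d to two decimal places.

d_min ≈ 0.18

For two independent groups of n = 488 each: d_min = (z_{α/2} + z_β)·√(2/n).
z-sum = 1.960 + 0.842 = 2.802.
d_min = 2.802 × √(2/488) = 2.802 × 0.0640 = 0.179.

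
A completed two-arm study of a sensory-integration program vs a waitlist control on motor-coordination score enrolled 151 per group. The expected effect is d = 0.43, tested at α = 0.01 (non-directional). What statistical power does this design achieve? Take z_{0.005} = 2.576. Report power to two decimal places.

For two equal groups, power = Φ(d·√(n/2) − z_{α/2}).
d·√(n/2) = 0.43 × √(151/2) = 0.43 × 8.689 = 3.736.
z_β = 3.736 − 2.576 = 1.160.
Power = Φ(1.160) = 0.877.

power ≈ 0.88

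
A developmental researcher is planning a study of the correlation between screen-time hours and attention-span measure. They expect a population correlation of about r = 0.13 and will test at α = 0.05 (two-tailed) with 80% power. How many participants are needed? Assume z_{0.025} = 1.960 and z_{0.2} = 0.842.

Fisher's z: C = ½·ln((1+r)/(1−r)) = ½·ln(1.2989) = 0.1307.
n = ((z_{α/2} + z_β)/C)² + 3.
(1.960 + 0.842) / 0.1307 = 2.802 / 0.1307 = 21.438.
n = 21.438² + 3 = 459.61 + 3 = 462.6.
Round up.

n = 463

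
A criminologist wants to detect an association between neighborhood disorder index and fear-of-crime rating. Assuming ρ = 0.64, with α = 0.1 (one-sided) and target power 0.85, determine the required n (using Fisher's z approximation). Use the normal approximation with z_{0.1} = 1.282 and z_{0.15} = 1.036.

Fisher's z: C = ½·ln((1+r)/(1−r)) = ½·ln(4.5556) = 0.7582.
n = ((z_{α} + z_β)/C)² + 3.
(1.282 + 1.036) / 0.7582 = 2.318 / 0.7582 = 3.057.
n = 3.057² + 3 = 9.35 + 3 = 12.3.
Round up.

n = 13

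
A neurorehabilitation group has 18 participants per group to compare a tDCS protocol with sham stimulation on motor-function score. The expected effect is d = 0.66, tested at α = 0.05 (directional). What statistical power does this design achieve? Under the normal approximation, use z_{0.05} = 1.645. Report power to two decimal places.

power ≈ 0.63

For two equal groups, power = Φ(d·√(n/2) − z_{α}).
d·√(n/2) = 0.66 × √(18/2) = 0.66 × 3.000 = 1.980.
z_β = 1.980 − 1.645 = 0.335.
Power = Φ(0.335) = 0.631.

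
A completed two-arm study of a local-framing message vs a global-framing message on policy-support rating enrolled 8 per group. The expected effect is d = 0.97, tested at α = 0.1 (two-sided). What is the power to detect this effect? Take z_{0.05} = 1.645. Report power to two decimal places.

power ≈ 0.62

For two equal groups, power = Φ(d·√(n/2) − z_{α/2}).
d·√(n/2) = 0.97 × √(8/2) = 0.97 × 2.000 = 1.940.
z_β = 1.940 − 1.645 = 0.295.
Power = Φ(0.295) = 0.616.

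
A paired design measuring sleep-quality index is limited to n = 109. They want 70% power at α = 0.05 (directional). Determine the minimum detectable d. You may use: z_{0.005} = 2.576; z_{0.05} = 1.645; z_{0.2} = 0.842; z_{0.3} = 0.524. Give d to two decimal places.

For a single sample (or paired design) of n = 109: d_min = (z_{α} + z_β)/√n.
z-sum = 1.645 + 0.524 = 2.169.
d_min = 2.169 / √109 = 2.169 / 10.440 = 0.208.

d_min ≈ 0.21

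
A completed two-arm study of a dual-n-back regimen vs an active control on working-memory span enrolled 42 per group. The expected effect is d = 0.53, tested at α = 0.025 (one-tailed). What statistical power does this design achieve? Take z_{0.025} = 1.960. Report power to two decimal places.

power ≈ 0.68

For two equal groups, power = Φ(d·√(n/2) − z_{α}).
d·√(n/2) = 0.53 × √(42/2) = 0.53 × 4.583 = 2.429.
z_β = 2.429 − 1.960 = 0.469.
Power = Φ(0.469) = 0.680.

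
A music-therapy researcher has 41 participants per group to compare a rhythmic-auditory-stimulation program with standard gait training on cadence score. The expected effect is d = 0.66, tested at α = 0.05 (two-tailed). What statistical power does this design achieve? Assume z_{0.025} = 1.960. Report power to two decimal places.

For two equal groups, power = Φ(d·√(n/2) − z_{α/2}).
d·√(n/2) = 0.66 × √(41/2) = 0.66 × 4.528 = 2.988.
z_β = 2.988 − 1.960 = 1.028.
Power = Φ(1.028) = 0.848.

power ≈ 0.85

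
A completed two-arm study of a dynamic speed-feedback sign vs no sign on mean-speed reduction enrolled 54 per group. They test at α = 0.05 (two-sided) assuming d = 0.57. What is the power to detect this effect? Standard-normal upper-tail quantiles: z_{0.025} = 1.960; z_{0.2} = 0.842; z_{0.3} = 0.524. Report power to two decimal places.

power ≈ 0.84

For two equal groups, power = Φ(d·√(n/2) − z_{α/2}).
d·√(n/2) = 0.57 × √(54/2) = 0.57 × 5.196 = 2.962.
z_β = 2.962 − 1.960 = 1.002.
Power = Φ(1.002) = 0.842.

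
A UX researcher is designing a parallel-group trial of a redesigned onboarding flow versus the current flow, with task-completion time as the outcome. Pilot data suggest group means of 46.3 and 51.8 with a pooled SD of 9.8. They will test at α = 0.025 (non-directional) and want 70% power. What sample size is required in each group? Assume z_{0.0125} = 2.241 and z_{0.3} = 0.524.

n = 49 per group

Cohen's d = |M₁ − M₂| / SD_pooled = |46.3 − 51.8| / 9.8 = 5.5 / 9.8 = 0.561.
For two independent groups with equal n: n = 2·((z_{α/2} + z_β) / d)².
z_{α/2} + z_β = 2.241 + 0.524 = 2.765.
n = 2 × (2.765 / 0.561)² = 2 × 4.929² = 2 × 24.29 = 48.6.
Round up to the next whole participant.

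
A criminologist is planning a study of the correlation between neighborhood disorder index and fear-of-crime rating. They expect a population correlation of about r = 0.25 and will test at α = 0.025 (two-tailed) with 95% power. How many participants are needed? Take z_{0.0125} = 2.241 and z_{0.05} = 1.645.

Fisher's z: C = ½·ln((1+r)/(1−r)) = ½·ln(1.6667) = 0.2554.
n = ((z_{α/2} + z_β)/C)² + 3.
(2.241 + 1.645) / 0.2554 = 3.886 / 0.2554 = 15.215.
n = 15.215² + 3 = 231.51 + 3 = 234.5.
Round up.

n = 235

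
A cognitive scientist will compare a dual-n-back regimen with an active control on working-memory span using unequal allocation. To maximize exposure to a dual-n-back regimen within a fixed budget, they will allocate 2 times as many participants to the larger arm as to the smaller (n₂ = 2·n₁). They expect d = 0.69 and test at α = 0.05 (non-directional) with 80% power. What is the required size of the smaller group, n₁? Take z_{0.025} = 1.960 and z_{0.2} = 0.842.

n₁ = 25

With allocation ratio k = n₂/n₁ = 2, Var(x̄₁−x̄₂) = σ²(1/n₁ + 1/(k·n₁)) = σ²·(k+1)/(k·n₁).
So n₁ = (1 + 1/k)·((z_{α/2} + z_β)/d)² = 1.500 × (2.802/0.69)².
n₁ = 1.500 × 16.49 = 24.7.
Round up: n₁ = 25, giving n₂ = 2 × 25 = 50.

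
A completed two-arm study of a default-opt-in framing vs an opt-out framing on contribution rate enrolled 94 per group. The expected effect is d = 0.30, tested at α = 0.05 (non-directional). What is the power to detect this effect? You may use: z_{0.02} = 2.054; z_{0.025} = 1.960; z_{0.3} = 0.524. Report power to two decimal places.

power ≈ 0.54

For two equal groups, power = Φ(d·√(n/2) − z_{α/2}).
d·√(n/2) = 0.30 × √(94/2) = 0.30 × 6.856 = 2.057.
z_β = 2.057 − 1.960 = 0.097.
Power = Φ(0.097) = 0.539.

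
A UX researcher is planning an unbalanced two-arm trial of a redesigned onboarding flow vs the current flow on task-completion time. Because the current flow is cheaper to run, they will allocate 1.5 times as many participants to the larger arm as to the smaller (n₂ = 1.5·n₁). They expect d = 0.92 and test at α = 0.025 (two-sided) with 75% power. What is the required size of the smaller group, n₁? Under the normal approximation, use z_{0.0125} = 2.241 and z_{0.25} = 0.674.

n₁ = 17

With allocation ratio k = n₂/n₁ = 1.5, Var(x̄₁−x̄₂) = σ²(1/n₁ + 1/(k·n₁)) = σ²·(k+1)/(k·n₁).
So n₁ = (1 + 1/k)·((z_{α/2} + z_β)/d)² = 1.667 × (2.915/0.92)².
n₁ = 1.667 × 10.04 = 16.7.
Round up: n₁ = 17, giving n₂ = ⌈1.5 × 17⌉ = ⌈25.5⌉ = 26.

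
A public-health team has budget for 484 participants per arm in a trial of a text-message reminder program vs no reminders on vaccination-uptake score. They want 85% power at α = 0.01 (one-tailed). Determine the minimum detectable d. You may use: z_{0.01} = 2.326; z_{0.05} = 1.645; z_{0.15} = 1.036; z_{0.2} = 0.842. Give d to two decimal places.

d_min ≈ 0.22

For two independent groups of n = 484 each: d_min = (z_{α} + z_β)·√(2/n).
z-sum = 2.326 + 1.036 = 3.362.
d_min = 3.362 × √(2/484) = 3.362 × 0.0643 = 0.216.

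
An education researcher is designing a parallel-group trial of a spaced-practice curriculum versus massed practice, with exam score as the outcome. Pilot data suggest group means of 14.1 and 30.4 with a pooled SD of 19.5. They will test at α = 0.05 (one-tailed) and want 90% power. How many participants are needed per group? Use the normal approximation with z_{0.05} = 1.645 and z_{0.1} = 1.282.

n = 25 per group

Cohen's d = |M₁ − M₂| / SD_pooled = |14.1 − 30.4| / 19.5 = 16.3 / 19.5 = 0.836.
For two independent groups with equal n: n = 2·((z_{α} + z_β) / d)².
z_{α} + z_β = 1.645 + 1.282 = 2.927.
n = 2 × (2.927 / 0.836)² = 2 × 3.501² = 2 × 12.26 = 24.5.
Round up to the next whole participant.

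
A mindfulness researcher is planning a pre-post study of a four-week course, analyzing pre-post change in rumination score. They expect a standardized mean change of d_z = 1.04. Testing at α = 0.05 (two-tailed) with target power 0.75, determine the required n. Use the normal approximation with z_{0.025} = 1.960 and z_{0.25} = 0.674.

For a paired (one-sample on differences) test: n = ((z_{α/2} + z_β) / d)².
z_{α/2} + z_β = 1.960 + 0.674 = 2.634.
n = (2.634 / 1.04)² = 2.533² = 6.41.
Round up.

n = 7 pairs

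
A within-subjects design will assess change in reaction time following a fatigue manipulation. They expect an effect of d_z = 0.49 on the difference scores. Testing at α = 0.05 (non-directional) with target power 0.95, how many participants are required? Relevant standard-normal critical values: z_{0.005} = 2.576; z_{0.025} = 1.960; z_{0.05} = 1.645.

For a paired (one-sample on differences) test: n = ((z_{α/2} + z_β) / d)².
z_{α/2} + z_β = 1.960 + 1.645 = 3.605.
n = (3.605 / 0.49)² = 7.357² = 54.13.
Round up.

n = 55 pairs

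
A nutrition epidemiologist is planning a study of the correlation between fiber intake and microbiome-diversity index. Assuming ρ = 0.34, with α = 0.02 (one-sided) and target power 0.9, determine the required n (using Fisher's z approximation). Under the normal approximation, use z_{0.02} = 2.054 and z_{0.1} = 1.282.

Fisher's z: C = ½·ln((1+r)/(1−r)) = ½·ln(2.0303) = 0.3541.
n = ((z_{α} + z_β)/C)² + 3.
(2.054 + 1.282) / 0.3541 = 3.336 / 0.3541 = 9.421.
n = 9.421² + 3 = 88.76 + 3 = 91.8.
Round up.

n = 92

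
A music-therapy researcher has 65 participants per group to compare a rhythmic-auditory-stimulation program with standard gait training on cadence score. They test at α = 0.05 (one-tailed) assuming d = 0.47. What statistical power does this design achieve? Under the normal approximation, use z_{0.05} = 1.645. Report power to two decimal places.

For two equal groups, power = Φ(d·√(n/2) − z_{α}).
d·√(n/2) = 0.47 × √(65/2) = 0.47 × 5.701 = 2.679.
z_β = 2.679 − 1.645 = 1.034.
Power = Φ(1.034) = 0.850.

power ≈ 0.85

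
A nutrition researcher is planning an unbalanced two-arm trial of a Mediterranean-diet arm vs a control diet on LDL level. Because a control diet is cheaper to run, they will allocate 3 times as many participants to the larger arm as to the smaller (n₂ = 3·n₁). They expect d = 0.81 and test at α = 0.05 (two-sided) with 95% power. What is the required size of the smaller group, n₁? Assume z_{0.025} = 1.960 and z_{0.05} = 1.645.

With allocation ratio k = n₂/n₁ = 3, Var(x̄₁−x̄₂) = σ²(1/n₁ + 1/(k·n₁)) = σ²·(k+1)/(k·n₁).
So n₁ = (1 + 1/k)·((z_{α/2} + z_β)/d)² = 1.333 × (3.605/0.81)².
n₁ = 1.333 × 19.81 = 26.4.
Round up: n₁ = 27, giving n₂ = 3 × 27 = 81.

n₁ = 27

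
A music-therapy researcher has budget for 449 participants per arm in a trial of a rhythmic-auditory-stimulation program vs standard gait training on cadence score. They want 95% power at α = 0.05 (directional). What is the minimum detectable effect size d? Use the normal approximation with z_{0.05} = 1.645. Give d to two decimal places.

For two independent groups of n = 449 each: d_min = (z_{α} + z_β)·√(2/n).
z-sum = 1.645 + 1.645 = 3.290.
d_min = 3.290 × √(2/449) = 3.290 × 0.0667 = 0.220.

d_min ≈ 0.22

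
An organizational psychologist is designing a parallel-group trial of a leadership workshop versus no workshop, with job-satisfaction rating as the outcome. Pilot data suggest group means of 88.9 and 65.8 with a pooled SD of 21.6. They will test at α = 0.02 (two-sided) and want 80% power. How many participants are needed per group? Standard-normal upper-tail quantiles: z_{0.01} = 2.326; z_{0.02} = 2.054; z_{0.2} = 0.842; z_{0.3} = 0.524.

Cohen's d = |M₁ − M₂| / SD_pooled = |88.9 − 65.8| / 21.6 = 23.1 / 21.6 = 1.069.
For two independent groups with equal n: n = 2·((z_{α/2} + z_β) / d)².
z_{α/2} + z_β = 2.326 + 0.842 = 3.168.
n = 2 × (3.168 / 1.069)² = 2 × 2.964² = 2 × 8.78 = 17.6.
Round up to the next whole participant.

n = 18 per group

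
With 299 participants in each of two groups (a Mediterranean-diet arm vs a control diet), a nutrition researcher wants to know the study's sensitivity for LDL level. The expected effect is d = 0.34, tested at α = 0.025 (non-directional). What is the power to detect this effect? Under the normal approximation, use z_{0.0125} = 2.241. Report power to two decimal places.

For two equal groups, power = Φ(d·√(n/2) − z_{α/2}).
d·√(n/2) = 0.34 × √(299/2) = 0.34 × 12.227 = 4.157.
z_β = 4.157 − 2.241 = 1.916.
Power = Φ(1.916) = 0.972.

power ≈ 0.97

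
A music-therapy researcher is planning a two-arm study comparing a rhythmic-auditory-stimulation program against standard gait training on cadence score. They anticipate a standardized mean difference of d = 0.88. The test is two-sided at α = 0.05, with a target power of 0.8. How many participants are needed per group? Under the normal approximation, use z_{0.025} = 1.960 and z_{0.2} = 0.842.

For two independent groups with equal n: n = 2·((z_{α/2} + z_β) / d)².
z_{α/2} + z_β = 1.960 + 0.842 = 2.802.
n = 2 × (2.802 / 0.88)² = 2 × 3.184² = 2 × 10.14 = 20.3.
Round up to the next whole participant.

n = 21 per group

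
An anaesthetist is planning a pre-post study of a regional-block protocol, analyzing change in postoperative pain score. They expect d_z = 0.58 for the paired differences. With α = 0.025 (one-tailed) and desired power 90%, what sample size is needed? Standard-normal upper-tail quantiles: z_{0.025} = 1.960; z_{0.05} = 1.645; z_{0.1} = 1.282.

For a paired (one-sample on differences) test: n = ((z_{α} + z_β) / d)².
z_{α} + z_β = 1.960 + 1.282 = 3.242.
n = (3.242 / 0.58)² = 5.590² = 31.24.
Round up.

n = 32 pairs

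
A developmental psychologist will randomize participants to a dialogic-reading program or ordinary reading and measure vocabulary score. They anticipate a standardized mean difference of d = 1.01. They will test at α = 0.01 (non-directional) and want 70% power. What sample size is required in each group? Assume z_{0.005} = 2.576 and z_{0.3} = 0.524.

For two independent groups with equal n: n = 2·((z_{α/2} + z_β) / d)².
z_{α/2} + z_β = 2.576 + 0.524 = 3.100.
n = 2 × (3.100 / 1.01)² = 2 × 3.069² = 2 × 9.42 = 18.8.
Round up to the next whole participant.

n = 19 per group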